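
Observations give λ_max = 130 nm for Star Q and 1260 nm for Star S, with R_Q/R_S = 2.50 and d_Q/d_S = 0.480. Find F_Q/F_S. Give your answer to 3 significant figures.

2.39×10^5

Wien's law: T_Q/T_S = λ_S/λ_Q = 1260/130 = 9.692.
L_Q/L_S = (R_Q/R_S)²(T_Q/T_S)⁴ = (2.50)²(9.692)⁴ = 5.516×10^4.
F_Q/F_S = (L_Q/L_S)/(d_Q/d_S)² = 5.516×10^4/(0.480)² = 2.394×10^5.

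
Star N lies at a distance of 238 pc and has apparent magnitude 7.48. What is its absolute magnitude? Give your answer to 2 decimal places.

M = m − 5 log₁₀(d/10 pc) = 7.48 − 5 log₁₀(238/10)
  = 7.48 − 5 × 1.377 = 7.48 − 6.88 = 0.60.

0.60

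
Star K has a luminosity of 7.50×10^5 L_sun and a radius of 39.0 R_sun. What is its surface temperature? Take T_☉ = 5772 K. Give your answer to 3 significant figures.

T/T_☉ = (L/L_☉)^(1/4) / (R/R_☉)^(1/2)
T = 5772 × (7.50×10^5)^(1/4) / √(39.0) = 5772 × 29.43 / 6.245 = 2.720×10^4 K.

2.72×10^4 K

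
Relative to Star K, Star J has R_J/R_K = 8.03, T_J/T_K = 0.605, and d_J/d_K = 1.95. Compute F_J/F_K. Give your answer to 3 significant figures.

2.27

L_J/L_K = (R_J/R_K)²(T_J/T_K)⁴ = (8.03)² × (0.605)⁴ = 8.639.
F_J/F_K = (L_J/L_K)/(d_J/d_K)² = 8.639 / (1.95)² = 2.272.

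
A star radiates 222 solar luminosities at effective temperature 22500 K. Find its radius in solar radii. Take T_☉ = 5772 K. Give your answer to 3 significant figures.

0.981 solar radii

R/R_☉ = √(L/L_☉) / (T/T_☉)² = √(222) / (3.898)²
       = 14.90 / 15.20 = 0.9805.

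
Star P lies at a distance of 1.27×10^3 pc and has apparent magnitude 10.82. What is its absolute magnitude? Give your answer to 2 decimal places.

M = m − 5 log₁₀(d/10 pc) = 10.82 − 5 log₁₀(1.27×10^3/10)
  = 10.82 − 5 × 2.104 = 10.82 − 10.52 = 0.30.

0.30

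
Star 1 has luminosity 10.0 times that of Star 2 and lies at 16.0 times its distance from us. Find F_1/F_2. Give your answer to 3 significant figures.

F = L/(4πd²), so F_1/F_2 = (L_1/L_2) / (d_1/d_2)²
= 10.0 / (16.0)² = 10.0 / 256.0 = 0.03906.

0.0391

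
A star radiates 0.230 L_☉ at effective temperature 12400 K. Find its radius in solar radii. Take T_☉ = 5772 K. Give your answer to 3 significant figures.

R/R_☉ = √(L/L_☉) / (T/T_☉)² = √(0.230) / (2.148)²
       = 0.4796 / 4.615 = 0.1039.

0.104 solar radii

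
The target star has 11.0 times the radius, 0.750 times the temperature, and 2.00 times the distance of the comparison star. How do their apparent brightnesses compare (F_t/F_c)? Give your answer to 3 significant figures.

9.57

L_t/L_c = (R_t/R_c)²(T_t/T_c)⁴ = (11.0)² × (0.750)⁴ = 38.29.
F_t/F_c = (L_t/L_c)/(d_t/d_c)² = 38.29 / (2.00)² = 9.571.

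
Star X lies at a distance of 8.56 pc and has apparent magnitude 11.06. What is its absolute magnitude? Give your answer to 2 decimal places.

11.40

M = m − 5 log₁₀(d/10 pc) = 11.06 − 5 log₁₀(8.56/10)
  = 11.06 − 5 × -0.068 = 11.06 − -0.34 = 11.40.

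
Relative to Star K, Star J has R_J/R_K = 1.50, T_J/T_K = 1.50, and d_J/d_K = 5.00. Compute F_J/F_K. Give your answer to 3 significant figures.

0.456

L_J/L_K = (R_J/R_K)²(T_J/T_K)⁴ = (1.50)² × (1.50)⁴ = 11.39.
F_J/F_K = (L_J/L_K)/(d_J/d_K)² = 11.39 / (5.00)² = 0.4556.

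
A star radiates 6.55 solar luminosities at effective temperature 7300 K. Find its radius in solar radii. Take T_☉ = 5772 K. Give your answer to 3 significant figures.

1.60 solar radii

R/R_☉ = √(L/L_☉) / (T/T_☉)² = √(6.55) / (1.265)²
       = 2.559 / 1.600 = 1.600.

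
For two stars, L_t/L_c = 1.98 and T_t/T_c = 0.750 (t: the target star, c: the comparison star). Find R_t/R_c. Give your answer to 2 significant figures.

L ∝ R²T⁴ gives R ∝ √L / T², so
R_t/R_c = √(1.98) / (0.750)² = 1.407 / 0.5625 = 2.502.

2.5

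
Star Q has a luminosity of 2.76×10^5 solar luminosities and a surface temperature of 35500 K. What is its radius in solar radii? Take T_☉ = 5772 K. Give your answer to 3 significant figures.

13.9 solar radii

R/R_☉ = √(L/L_☉) / (T/T_☉)² = √(2.76×10^5) / (6.150)²
       = 525.4 / 37.83 = 13.89.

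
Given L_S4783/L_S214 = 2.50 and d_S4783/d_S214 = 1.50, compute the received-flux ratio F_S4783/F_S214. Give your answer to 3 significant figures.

1.11

F = L/(4πd²), so F_S4783/F_S214 = (L_S4783/L_S214) / (d_S4783/d_S214)²
= 2.50 / (1.50)² = 2.50 / 2.250 = 1.111.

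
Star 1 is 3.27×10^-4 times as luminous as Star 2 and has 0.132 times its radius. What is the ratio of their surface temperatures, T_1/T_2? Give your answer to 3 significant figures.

L ∝ R²T⁴ gives T ∝ (L/R²)^(1/4), so
T_1/T_2 = (3.27×10^-4 / 0.132²)^(1/4) = (0.01877)^(1/4) = 0.3701.

0.370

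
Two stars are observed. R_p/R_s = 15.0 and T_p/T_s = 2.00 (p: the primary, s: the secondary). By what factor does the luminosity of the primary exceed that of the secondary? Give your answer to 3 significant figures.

From the Stefan–Boltzmann law, L ∝ R²T⁴, so
L_p/L_s = (R_p/R_s)² (T_p/T_s)⁴ = (15.0)² × (2.00)⁴ = 225.0 × 16.00 = 3600.

3.60×10^3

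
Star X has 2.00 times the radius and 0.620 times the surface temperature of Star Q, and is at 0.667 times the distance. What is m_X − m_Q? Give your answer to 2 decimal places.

-0.31

L_X/L_Q = (2.00)²(0.620)⁴ = 0.5911.
F_X/F_Q = (L_X/L_Q)/(d_X/d_Q)² = 0.5911/0.4449 = 1.329.
m_X − m_Q = −2.5 log₁₀(1.329) = -0.31.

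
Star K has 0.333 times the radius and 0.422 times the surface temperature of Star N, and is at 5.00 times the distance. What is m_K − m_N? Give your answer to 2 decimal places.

L_K/L_N = (0.333)²(0.422)⁴ = 0.003517.
F_K/F_N = (L_K/L_N)/(d_K/d_N)² = 0.003517/25.00 = 1.407×10^-4.
m_K − m_N = −2.5 log₁₀(1.407×10^-4) = 9.63.

9.63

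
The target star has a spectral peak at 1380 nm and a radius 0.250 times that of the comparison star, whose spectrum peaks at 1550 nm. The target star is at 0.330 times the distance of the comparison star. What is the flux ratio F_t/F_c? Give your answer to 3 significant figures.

0.913

Wien's law: T_t/T_c = λ_c/λ_t = 1550/1380 = 1.123.
L_t/L_c = (R_t/R_c)²(T_t/T_c)⁴ = (0.250)²(1.123)⁴ = 0.09947.
F_t/F_c = (L_t/L_c)/(d_t/d_c)² = 0.09947/(0.330)² = 0.9134.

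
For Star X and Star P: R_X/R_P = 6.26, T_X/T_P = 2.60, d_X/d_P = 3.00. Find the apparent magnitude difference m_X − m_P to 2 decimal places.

L_X/L_P = (6.26)²(2.60)⁴ = 1791.
F_X/F_P = (L_X/L_P)/(d_X/d_P)² = 1791/9.000 = 199.0.
m_X − m_P = −2.5 log₁₀(199.0) = -5.75.

-5.75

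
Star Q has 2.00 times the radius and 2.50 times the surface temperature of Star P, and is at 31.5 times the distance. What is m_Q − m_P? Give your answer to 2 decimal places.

L_Q/L_P = (2.00)²(2.50)⁴ = 156.2.
F_Q/F_P = (L_Q/L_P)/(d_Q/d_P)² = 156.2/992.2 = 0.1575.
m_Q − m_P = −2.5 log₁₀(0.1575) = 2.01.

2.01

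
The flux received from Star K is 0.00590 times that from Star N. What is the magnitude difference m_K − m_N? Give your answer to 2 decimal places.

5.57

m_K − m_N = −2.5 log₁₀(F_K/F_N) = −2.5 log₁₀(0.00590) = −2.5 × (-2.229) = 5.573.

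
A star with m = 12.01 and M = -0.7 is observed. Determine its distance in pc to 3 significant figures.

3.48×10^3 pc

m − M = 5 log₁₀(d/10 pc)
12.01 − (-0.7) = 12.71 = 5 log₁₀(d/10)
d = 10 × 10^(12.71/5) = 10 × 10^2.542 = 3483 pc.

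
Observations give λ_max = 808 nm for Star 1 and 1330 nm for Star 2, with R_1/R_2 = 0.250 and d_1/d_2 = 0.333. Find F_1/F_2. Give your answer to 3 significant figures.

4.14

Wien's law: T_1/T_2 = λ_2/λ_1 = 1330/808 = 1.646.
L_1/L_2 = (R_1/R_2)²(T_1/T_2)⁴ = (0.250)²(1.646)⁴ = 0.4588.
F_1/F_2 = (L_1/L_2)/(d_1/d_2)² = 0.4588/(0.333)² = 4.138.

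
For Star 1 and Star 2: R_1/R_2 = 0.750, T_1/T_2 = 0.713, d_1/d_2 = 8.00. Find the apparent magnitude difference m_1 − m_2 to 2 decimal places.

L_1/L_2 = (0.750)²(0.713)⁴ = 0.1454.
F_1/F_2 = (L_1/L_2)/(d_1/d_2)² = 0.1454/64.00 = 0.002271.
m_1 − m_2 = −2.5 log₁₀(0.002271) = 6.61.

6.61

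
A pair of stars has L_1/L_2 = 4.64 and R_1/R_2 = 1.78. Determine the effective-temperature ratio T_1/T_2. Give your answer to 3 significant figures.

1.10

L ∝ R²T⁴ gives T ∝ (L/R²)^(1/4), so
T_1/T_2 = (4.64 / 1.78²)^(1/4) = (1.464)^(1/4) = 1.100.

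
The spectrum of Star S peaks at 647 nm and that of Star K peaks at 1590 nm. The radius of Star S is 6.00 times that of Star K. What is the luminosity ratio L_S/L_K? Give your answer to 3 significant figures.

1.31×10^3

Wien's law gives T ∝ 1/λ_max, so T_S/T_K = λ_K/λ_S = 1590/647 = 2.457.
Then L ∝ R²T⁴ gives L_S/L_K = (6.00)² × (2.457)⁴ = 36.00 × 36.47 = 1313.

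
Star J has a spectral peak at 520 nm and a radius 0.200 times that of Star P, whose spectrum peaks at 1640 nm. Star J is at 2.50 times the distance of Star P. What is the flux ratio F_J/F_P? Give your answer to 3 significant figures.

Wien's law: T_J/T_P = λ_P/λ_J = 1640/520 = 3.154.
L_J/L_P = (R_J/R_P)²(T_J/T_P)⁴ = (0.200)²(3.154)⁴ = 3.958.
F_J/F_P = (L_J/L_P)/(d_J/d_P)² = 3.958/(2.50)² = 0.6332.

0.633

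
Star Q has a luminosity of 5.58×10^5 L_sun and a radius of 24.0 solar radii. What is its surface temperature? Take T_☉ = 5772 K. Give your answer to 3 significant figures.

T/T_☉ = (L/L_☉)^(1/4) / (R/R_☉)^(1/2)
T = 5772 × (5.58×10^5)^(1/4) / √(24.0) = 5772 × 27.33 / 4.899 = 3.220×10^4 K.

3.22×10^4 K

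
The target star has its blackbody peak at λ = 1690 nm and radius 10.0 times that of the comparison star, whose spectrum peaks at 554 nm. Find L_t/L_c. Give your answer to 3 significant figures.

Wien's law gives T ∝ 1/λ_max, so T_t/T_c = λ_c/λ_t = 554/1690 = 0.3278.
Then L ∝ R²T⁴ gives L_t/L_c = (10.0)² × (0.3278)⁴ = 100.0 × 0.01155 = 1.155.

1.15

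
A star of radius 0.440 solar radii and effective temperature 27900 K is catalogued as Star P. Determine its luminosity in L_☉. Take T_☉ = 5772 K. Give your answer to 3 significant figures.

106 L_☉

L/L_☉ = (R/R_☉)² (T/T_☉)⁴ = (0.440)² × (27900/5772)⁴
       = 0.1936 × (4.834)⁴ = 0.1936 × 545.9 = 105.7.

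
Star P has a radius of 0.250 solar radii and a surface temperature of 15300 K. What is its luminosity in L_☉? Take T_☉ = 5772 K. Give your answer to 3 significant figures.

L/L_☉ = (R/R_☉)² (T/T_☉)⁴ = (0.250)² × (15300/5772)⁴
       = 0.06250 × (2.651)⁴ = 0.06250 × 49.37 = 3.086.

3.09 L_☉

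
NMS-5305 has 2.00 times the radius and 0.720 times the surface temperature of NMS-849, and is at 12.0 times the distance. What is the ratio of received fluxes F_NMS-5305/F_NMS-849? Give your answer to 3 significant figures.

L_NMS-5305/L_NMS-849 = (R_NMS-5305/R_NMS-849)²(T_NMS-5305/T_NMS-849)⁴ = (2.00)² × (0.720)⁴ = 1.075.
F_NMS-5305/F_NMS-849 = (L_NMS-5305/L_NMS-849)/(d_NMS-5305/d_NMS-849)² = 1.075 / (12.0)² = 0.007465.

0.00746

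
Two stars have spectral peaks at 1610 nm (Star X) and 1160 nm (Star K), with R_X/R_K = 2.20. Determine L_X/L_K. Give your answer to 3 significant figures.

1.30

Wien's law gives T ∝ 1/λ_max, so T_X/T_K = λ_K/λ_X = 1160/1610 = 0.7205.
Then L ∝ R²T⁴ gives L_X/L_K = (2.20)² × (0.7205)⁴ = 4.840 × 0.2695 = 1.304.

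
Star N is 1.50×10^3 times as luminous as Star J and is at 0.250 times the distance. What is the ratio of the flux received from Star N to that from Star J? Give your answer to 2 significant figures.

F = L/(4πd²), so F_N/F_J = (L_N/L_J) / (d_N/d_J)²
= 1.50×10^3 / (0.250)² = 1.50×10^3 / 0.06250 = 2.400×10^4.

2.4×10^4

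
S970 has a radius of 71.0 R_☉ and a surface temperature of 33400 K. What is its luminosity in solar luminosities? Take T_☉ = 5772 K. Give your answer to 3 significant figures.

5.65×10^6 solar luminosities

L/L_☉ = (R/R_☉)² (T/T_☉)⁴ = (71.0)² × (33400/5772)⁴
       = 5041 × (5.787)⁴ = 5041 × 1121 = 5.652×10^6.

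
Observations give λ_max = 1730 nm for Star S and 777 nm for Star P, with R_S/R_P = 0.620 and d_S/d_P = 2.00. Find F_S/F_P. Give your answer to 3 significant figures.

Wien's law: T_S/T_P = λ_P/λ_S = 777/1730 = 0.4491.
L_S/L_P = (R_S/R_P)²(T_S/T_P)⁴ = (0.620)²(0.4491)⁴ = 0.01564.
F_S/F_P = (L_S/L_P)/(d_S/d_P)² = 0.01564/(2.00)² = 0.003910.

0.00391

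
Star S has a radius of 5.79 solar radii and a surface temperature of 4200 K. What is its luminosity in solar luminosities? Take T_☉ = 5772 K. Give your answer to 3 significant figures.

L/L_☉ = (R/R_☉)² (T/T_☉)⁴ = (5.79)² × (4200/5772)⁴
       = 33.52 × (0.7277)⁴ = 33.52 × 0.2803 = 9.398.

9.40 solar luminosities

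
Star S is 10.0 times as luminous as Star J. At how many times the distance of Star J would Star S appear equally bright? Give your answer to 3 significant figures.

3.16

Equal flux requires L_S/d_S² = L_J/d_J², so d_S/d_J = √(L_S/L_J)
= √(10.0) = 3.162.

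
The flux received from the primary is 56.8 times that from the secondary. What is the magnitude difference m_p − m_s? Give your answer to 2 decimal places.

-4.39

m_p − m_s = −2.5 log₁₀(F_p/F_s) = −2.5 log₁₀(56.8) = −2.5 × (1.754) = -4.386.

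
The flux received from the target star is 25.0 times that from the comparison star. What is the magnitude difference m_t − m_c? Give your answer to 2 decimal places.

m_t − m_c = −2.5 log₁₀(F_t/F_c) = −2.5 log₁₀(25.0) = −2.5 × (1.398) = -3.495.

-3.49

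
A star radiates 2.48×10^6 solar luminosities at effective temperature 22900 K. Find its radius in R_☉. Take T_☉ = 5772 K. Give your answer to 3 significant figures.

R/R_☉ = √(L/L_☉) / (T/T_☉)² = √(2.48×10^6) / (3.967)²
       = 1575 / 15.74 = 100.0.

100 R_☉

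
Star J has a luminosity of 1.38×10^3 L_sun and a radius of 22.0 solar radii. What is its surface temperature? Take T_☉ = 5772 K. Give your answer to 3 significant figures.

7.50×10^3 K

T/T_☉ = (L/L_☉)^(1/4) / (R/R_☉)^(1/2)
T = 5772 × (1.38×10^3)^(1/4) / √(22.0) = 5772 × 6.095 / 4.690 = 7500 K.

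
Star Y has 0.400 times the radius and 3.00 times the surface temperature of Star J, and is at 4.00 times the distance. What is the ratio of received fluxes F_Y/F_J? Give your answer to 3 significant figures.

0.810

L_Y/L_J = (R_Y/R_J)²(T_Y/T_J)⁴ = (0.400)² × (3.00)⁴ = 12.96.
F_Y/F_J = (L_Y/L_J)/(d_Y/d_J)² = 12.96 / (4.00)² = 0.8100.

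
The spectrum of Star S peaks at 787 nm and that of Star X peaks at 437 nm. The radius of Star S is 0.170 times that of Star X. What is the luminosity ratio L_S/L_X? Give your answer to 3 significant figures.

Wien's law gives T ∝ 1/λ_max, so T_S/T_X = λ_X/λ_S = 437/787 = 0.5553.
Then L ∝ R²T⁴ gives L_S/L_X = (0.170)² × (0.5553)⁴ = 0.02890 × 0.09507 = 0.002747.

0.00275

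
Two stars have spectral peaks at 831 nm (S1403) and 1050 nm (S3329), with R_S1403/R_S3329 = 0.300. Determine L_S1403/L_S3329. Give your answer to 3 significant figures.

0.229

Wien's law gives T ∝ 1/λ_max, so T_S1403/T_S3329 = λ_S3329/λ_S1403 = 1050/831 = 1.264.
Then L ∝ R²T⁴ gives L_S1403/L_S3329 = (0.300)² × (1.264)⁴ = 0.09000 × 2.549 = 0.2294.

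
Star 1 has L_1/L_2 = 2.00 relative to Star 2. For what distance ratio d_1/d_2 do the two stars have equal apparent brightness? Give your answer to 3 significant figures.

1.41

Equal flux requires L_1/d_1² = L_2/d_2², so d_1/d_2 = √(L_1/L_2)
= √(2.00) = 1.414.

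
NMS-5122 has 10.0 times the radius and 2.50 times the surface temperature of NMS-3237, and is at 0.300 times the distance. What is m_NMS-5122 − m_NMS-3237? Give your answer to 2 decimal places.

-11.59

L_NMS-5122/L_NMS-3237 = (10.0)²(2.50)⁴ = 3906.
F_NMS-5122/F_NMS-3237 = (L_NMS-5122/L_NMS-3237)/(d_NMS-5122/d_NMS-3237)² = 3906/0.09000 = 4.340×10^4.
m_NMS-5122 − m_NMS-3237 = −2.5 log₁₀(4.340×10^4) = -11.59.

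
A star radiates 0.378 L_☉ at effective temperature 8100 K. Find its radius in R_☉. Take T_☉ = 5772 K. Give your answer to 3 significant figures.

0.312 R_☉

R/R_☉ = √(L/L_☉) / (T/T_☉)² = √(0.378) / (1.403)²
       = 0.6148 / 1.969 = 0.3122.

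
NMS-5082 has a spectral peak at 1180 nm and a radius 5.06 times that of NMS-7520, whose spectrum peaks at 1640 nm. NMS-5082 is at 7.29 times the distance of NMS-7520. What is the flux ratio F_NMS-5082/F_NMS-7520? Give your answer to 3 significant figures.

1.80

Wien's law: T_NMS-5082/T_NMS-7520 = λ_NMS-7520/λ_NMS-5082 = 1640/1180 = 1.390.
L_NMS-5082/L_NMS-7520 = (R_NMS-5082/R_NMS-7520)²(T_NMS-5082/T_NMS-7520)⁴ = (5.06)²(1.390)⁴ = 95.53.
F_NMS-5082/F_NMS-7520 = (L_NMS-5082/L_NMS-7520)/(d_NMS-5082/d_NMS-7520)² = 95.53/(7.29)² = 1.798.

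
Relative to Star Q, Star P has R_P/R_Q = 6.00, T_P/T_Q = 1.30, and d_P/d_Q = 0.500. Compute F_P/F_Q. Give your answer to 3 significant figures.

L_P/L_Q = (R_P/R_Q)²(T_P/T_Q)⁴ = (6.00)² × (1.30)⁴ = 102.8.
F_P/F_Q = (L_P/L_Q)/(d_P/d_Q)² = 102.8 / (0.500)² = 411.3.

411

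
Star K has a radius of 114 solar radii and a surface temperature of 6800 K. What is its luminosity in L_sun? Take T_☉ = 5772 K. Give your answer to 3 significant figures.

2.50×10^4 L_sun

L/L_☉ = (R/R_☉)² (T/T_☉)⁴ = (114)² × (6800/5772)⁴
       = 1.300×10^4 × (1.178)⁴ = 1.300×10^4 × 1.926 = 2.503×10^4.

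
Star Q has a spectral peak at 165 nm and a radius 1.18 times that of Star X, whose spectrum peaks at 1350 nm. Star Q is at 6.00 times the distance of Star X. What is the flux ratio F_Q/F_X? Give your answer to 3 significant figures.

Wien's law: T_Q/T_X = λ_X/λ_Q = 1350/165 = 8.182.
L_Q/L_X = (R_Q/R_X)²(T_Q/T_X)⁴ = (1.18)²(8.182)⁴ = 6240.
F_Q/F_X = (L_Q/L_X)/(d_Q/d_X)² = 6240/(6.00)² = 173.3.

173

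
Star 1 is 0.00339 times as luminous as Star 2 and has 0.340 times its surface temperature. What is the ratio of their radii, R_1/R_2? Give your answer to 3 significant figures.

0.504

L ∝ R²T⁴ gives R ∝ √L / T², so
R_1/R_2 = √(0.00339) / (0.340)² = 0.05822 / 0.1156 = 0.5037.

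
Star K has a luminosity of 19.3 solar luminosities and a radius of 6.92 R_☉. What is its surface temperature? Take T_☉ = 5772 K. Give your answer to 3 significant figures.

T/T_☉ = (L/L_☉)^(1/4) / (R/R_☉)^(1/2)
T = 5772 × (19.3)^(1/4) / √(6.92) = 5772 × 2.096 / 2.631 = 4599 K.

4.60×10^3 K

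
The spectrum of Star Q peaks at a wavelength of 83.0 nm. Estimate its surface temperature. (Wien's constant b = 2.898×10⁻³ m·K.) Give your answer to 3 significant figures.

3.49×10^4 K

T = b/λ_max = 2.898×10⁻³ / (83.0×10⁻⁹) = 3.492×10^4 K.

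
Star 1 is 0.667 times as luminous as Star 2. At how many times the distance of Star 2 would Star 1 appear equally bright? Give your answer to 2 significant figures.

Equal flux requires L_1/d_1² = L_2/d_2², so d_1/d_2 = √(L_1/L_2)
= √(0.667) = 0.8167.

0.82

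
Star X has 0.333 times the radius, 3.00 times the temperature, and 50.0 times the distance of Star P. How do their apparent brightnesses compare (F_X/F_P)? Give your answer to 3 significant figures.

0.00359

L_X/L_P = (R_X/R_P)²(T_X/T_P)⁴ = (0.333)² × (3.00)⁴ = 8.982.
F_X/F_P = (L_X/L_P)/(d_X/d_P)² = 8.982 / (50.0)² = 0.003593.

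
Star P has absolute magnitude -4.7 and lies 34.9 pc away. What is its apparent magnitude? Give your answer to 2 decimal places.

-1.99

m = M + 5 log₁₀(d/10 pc) = -4.7 + 5 log₁₀(34.9/10)
  = -4.7 + 5 × 0.543 = -4.7 + 2.71 = -1.99.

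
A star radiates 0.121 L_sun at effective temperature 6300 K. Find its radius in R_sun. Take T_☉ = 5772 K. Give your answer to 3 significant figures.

0.292 R_sun

R/R_☉ = √(L/L_☉) / (T/T_☉)² = √(0.121) / (1.091)²
       = 0.3479 / 1.191 = 0.2920.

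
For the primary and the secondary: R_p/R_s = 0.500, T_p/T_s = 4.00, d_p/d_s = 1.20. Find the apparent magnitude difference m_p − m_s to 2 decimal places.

L_p/L_s = (0.500)²(4.00)⁴ = 64.00.
F_p/F_s = (L_p/L_s)/(d_p/d_s)² = 64.00/1.440 = 44.44.
m_p − m_s = −2.5 log₁₀(44.44) = -4.12.

-4.12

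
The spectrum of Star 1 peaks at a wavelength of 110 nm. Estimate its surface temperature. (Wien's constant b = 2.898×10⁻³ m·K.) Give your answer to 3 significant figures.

2.63×10^4 K

T = b/λ_max = 2.898×10⁻³ / (110×10⁻⁹) = 2.635×10^4 K.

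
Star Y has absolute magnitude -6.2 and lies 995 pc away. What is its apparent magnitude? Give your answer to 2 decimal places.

m = M + 5 log₁₀(d/10 pc) = -6.2 + 5 log₁₀(995/10)
  = -6.2 + 5 × 1.998 = -6.2 + 9.99 = 3.79.

3.79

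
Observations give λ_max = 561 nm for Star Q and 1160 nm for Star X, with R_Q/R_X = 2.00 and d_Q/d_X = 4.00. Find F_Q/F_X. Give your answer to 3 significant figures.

Wien's law: T_Q/T_X = λ_X/λ_Q = 1160/561 = 2.068.
L_Q/L_X = (R_Q/R_X)²(T_Q/T_X)⁴ = (2.00)²(2.068)⁴ = 73.12.
F_Q/F_X = (L_Q/L_X)/(d_Q/d_X)² = 73.12/(4.00)² = 4.570.

4.57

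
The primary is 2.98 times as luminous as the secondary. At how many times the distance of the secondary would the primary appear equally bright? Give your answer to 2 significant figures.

1.7

Equal flux requires L_p/d_p² = L_s/d_s², so d_p/d_s = √(L_p/L_s)
= √(2.98) = 1.726.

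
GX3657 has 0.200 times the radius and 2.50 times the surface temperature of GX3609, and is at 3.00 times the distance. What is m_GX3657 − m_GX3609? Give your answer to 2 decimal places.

1.90

L_GX3657/L_GX3609 = (0.200)²(2.50)⁴ = 1.563.
F_GX3657/F_GX3609 = (L_GX3657/L_GX3609)/(d_GX3657/d_GX3609)² = 1.563/9.000 = 0.1736.
m_GX3657 − m_GX3609 = −2.5 log₁₀(0.1736) = 1.90.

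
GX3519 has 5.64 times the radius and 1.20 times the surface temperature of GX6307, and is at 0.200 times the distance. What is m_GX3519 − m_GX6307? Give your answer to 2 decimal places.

L_GX3519/L_GX6307 = (5.64)²(1.20)⁴ = 65.96.
F_GX3519/F_GX6307 = (L_GX3519/L_GX6307)/(d_GX3519/d_GX6307)² = 65.96/0.04000 = 1649.
m_GX3519 − m_GX6307 = −2.5 log₁₀(1649) = -8.04.

-8.04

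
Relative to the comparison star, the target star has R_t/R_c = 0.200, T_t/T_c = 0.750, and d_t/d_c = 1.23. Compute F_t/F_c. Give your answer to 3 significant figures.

0.00837

L_t/L_c = (R_t/R_c)²(T_t/T_c)⁴ = (0.200)² × (0.750)⁴ = 0.01266.
F_t/F_c = (L_t/L_c)/(d_t/d_c)² = 0.01266 / (1.23)² = 0.008366.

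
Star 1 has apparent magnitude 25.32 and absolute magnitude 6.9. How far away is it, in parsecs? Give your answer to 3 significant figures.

4.83×10^4 pc

m − M = 5 log₁₀(d/10 pc)
25.32 − (6.9) = 18.42 = 5 log₁₀(d/10)
d = 10 × 10^(18.42/5) = 10 × 10^3.684 = 4.831×10^4 pc.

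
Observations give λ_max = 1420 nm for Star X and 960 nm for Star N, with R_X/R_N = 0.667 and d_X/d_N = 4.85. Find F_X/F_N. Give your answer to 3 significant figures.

Wien's law: T_X/T_N = λ_N/λ_X = 960/1420 = 0.6761.
L_X/L_N = (R_X/R_N)²(T_X/T_N)⁴ = (0.667)²(0.6761)⁴ = 0.09294.
F_X/F_N = (L_X/L_N)/(d_X/d_N)² = 0.09294/(4.85)² = 0.003951.

0.00395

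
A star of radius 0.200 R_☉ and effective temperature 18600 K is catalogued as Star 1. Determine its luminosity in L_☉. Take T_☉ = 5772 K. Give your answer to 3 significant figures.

4.31 L_☉

L/L_☉ = (R/R_☉)² (T/T_☉)⁴ = (0.200)² × (18600/5772)⁴
       = 0.04000 × (3.222)⁴ = 0.04000 × 107.8 = 4.313.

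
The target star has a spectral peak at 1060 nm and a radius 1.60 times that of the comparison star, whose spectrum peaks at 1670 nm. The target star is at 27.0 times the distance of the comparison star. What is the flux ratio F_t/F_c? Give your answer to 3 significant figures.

Wien's law: T_t/T_c = λ_c/λ_t = 1670/1060 = 1.575.
L_t/L_c = (R_t/R_c)²(T_t/T_c)⁴ = (1.60)²(1.575)⁴ = 15.77.
F_t/F_c = (L_t/L_c)/(d_t/d_c)² = 15.77/(27.0)² = 0.02163.

0.0216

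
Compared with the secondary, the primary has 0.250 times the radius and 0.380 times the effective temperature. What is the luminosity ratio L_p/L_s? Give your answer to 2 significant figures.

0.0013

From the Stefan–Boltzmann law, L ∝ R²T⁴, so
L_p/L_s = (R_p/R_s)² (T_p/T_s)⁴ = (0.250)² × (0.380)⁴ = 0.06250 × 0.02085 = 0.001303.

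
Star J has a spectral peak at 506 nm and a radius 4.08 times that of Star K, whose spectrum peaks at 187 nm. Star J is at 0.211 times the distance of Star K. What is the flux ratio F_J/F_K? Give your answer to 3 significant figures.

Wien's law: T_J/T_K = λ_K/λ_J = 187/506 = 0.3696.
L_J/L_K = (R_J/R_K)²(T_J/T_K)⁴ = (4.08)²(0.3696)⁴ = 0.3105.
F_J/F_K = (L_J/L_K)/(d_J/d_K)² = 0.3105/(0.211)² = 6.975.

6.97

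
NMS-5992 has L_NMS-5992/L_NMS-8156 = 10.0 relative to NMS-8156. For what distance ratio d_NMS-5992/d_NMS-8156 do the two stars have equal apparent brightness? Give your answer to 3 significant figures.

3.16

Equal flux requires L_NMS-5992/d_NMS-5992² = L_NMS-8156/d_NMS-8156², so d_NMS-5992/d_NMS-8156 = √(L_NMS-5992/L_NMS-8156)
= √(10.0) = 3.162.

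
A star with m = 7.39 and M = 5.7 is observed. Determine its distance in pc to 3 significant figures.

21.8 pc

m − M = 5 log₁₀(d/10 pc)
7.39 − (5.7) = 1.69 = 5 log₁₀(d/10)
d = 10 × 10^(1.69/5) = 10 × 10^0.338 = 21.78 pc.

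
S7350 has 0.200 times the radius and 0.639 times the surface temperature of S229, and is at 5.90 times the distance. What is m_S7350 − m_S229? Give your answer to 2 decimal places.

9.29

L_S7350/L_S229 = (0.200)²(0.639)⁴ = 0.006669.
F_S7350/F_S229 = (L_S7350/L_S229)/(d_S7350/d_S229)² = 0.006669/34.81 = 1.916×10^-4.
m_S7350 − m_S229 = −2.5 log₁₀(1.916×10^-4) = 9.29.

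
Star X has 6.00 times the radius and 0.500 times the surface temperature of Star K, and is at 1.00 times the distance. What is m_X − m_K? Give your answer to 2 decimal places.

L_X/L_K = (6.00)²(0.500)⁴ = 2.250.
F_X/F_K = (L_X/L_K)/(d_X/d_K)² = 2.250/1.000 = 2.250.
m_X − m_K = −2.5 log₁₀(2.250) = -0.88.

-0.88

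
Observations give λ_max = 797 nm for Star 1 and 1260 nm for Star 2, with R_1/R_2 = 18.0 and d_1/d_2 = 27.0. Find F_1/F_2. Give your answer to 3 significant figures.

Wien's law: T_1/T_2 = λ_2/λ_1 = 1260/797 = 1.581.
L_1/L_2 = (R_1/R_2)²(T_1/T_2)⁴ = (18.0)²(1.581)⁴ = 2024.
F_1/F_2 = (L_1/L_2)/(d_1/d_2)² = 2024/(27.0)² = 2.776.

2.78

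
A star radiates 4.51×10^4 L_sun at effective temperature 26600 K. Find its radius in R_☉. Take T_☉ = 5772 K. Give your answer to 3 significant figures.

10.0 R_☉

R/R_☉ = √(L/L_☉) / (T/T_☉)² = √(4.51×10^4) / (4.608)²
       = 212.4 / 21.24 = 9.999.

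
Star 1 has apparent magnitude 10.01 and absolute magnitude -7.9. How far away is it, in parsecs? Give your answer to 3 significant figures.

3.82×10^4 pc

m − M = 5 log₁₀(d/10 pc)
10.01 − (-7.9) = 17.91 = 5 log₁₀(d/10)
d = 10 × 10^(17.91/5) = 10 × 10^3.582 = 3.819×10^4 pc.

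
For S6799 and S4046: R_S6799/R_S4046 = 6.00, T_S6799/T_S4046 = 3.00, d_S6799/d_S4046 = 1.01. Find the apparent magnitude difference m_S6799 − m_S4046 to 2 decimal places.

L_S6799/L_S4046 = (6.00)²(3.00)⁴ = 2916.
F_S6799/F_S4046 = (L_S6799/L_S4046)/(d_S6799/d_S4046)² = 2916/1.020 = 2859.
m_S6799 − m_S4046 = −2.5 log₁₀(2859) = -8.64.

-8.64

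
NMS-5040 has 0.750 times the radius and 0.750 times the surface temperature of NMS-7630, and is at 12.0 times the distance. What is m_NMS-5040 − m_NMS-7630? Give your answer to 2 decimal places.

7.27

L_NMS-5040/L_NMS-7630 = (0.750)²(0.750)⁴ = 0.1780.
F_NMS-5040/F_NMS-7630 = (L_NMS-5040/L_NMS-7630)/(d_NMS-5040/d_NMS-7630)² = 0.1780/144.0 = 0.001236.
m_NMS-5040 − m_NMS-7630 = −2.5 log₁₀(0.001236) = 7.27.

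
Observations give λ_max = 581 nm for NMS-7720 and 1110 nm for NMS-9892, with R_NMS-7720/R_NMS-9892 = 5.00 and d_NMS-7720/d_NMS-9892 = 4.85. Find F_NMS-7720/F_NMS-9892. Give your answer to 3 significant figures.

14.2

Wien's law: T_NMS-7720/T_NMS-9892 = λ_NMS-9892/λ_NMS-7720 = 1110/581 = 1.910.
L_NMS-7720/L_NMS-9892 = (R_NMS-7720/R_NMS-9892)²(T_NMS-7720/T_NMS-9892)⁴ = (5.00)²(1.910)⁴ = 333.1.
F_NMS-7720/F_NMS-9892 = (L_NMS-7720/L_NMS-9892)/(d_NMS-7720/d_NMS-9892)² = 333.1/(4.85)² = 14.16.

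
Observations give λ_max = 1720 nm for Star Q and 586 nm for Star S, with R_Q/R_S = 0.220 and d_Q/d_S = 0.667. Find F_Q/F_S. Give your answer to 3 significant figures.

0.00147

Wien's law: T_Q/T_S = λ_S/λ_Q = 586/1720 = 0.3407.
L_Q/L_S = (R_Q/R_S)²(T_Q/T_S)⁴ = (0.220)²(0.3407)⁴ = 6.521×10^-4.
F_Q/F_S = (L_Q/L_S)/(d_Q/d_S)² = 6.521×10^-4/(0.667)² = 0.001466.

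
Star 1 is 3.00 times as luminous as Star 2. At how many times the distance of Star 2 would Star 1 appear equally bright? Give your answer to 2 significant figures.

Equal flux requires L_1/d_1² = L_2/d_2², so d_1/d_2 = √(L_1/L_2)
= √(3.00) = 1.732.

1.7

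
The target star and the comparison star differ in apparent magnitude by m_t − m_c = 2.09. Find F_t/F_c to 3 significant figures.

F_t/F_c = 10^(−(m_t − m_c)/2.5) = 10^(-2.09/2.5) = 10^-0.836 = 0.1459.

0.146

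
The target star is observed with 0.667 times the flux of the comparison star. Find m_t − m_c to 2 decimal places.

0.44

m_t − m_c = −2.5 log₁₀(F_t/F_c) = −2.5 log₁₀(0.667) = −2.5 × (-0.176) = 0.440.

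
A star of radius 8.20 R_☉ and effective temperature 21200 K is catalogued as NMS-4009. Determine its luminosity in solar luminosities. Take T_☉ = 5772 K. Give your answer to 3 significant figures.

L/L_☉ = (R/R_☉)² (T/T_☉)⁴ = (8.20)² × (21200/5772)⁴
       = 67.24 × (3.673)⁴ = 67.24 × 182.0 = 1.224×10^4.

1.22×10^4 solar luminosities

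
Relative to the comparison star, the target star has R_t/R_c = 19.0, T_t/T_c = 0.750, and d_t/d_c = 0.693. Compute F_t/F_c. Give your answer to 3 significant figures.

238

L_t/L_c = (R_t/R_c)²(T_t/T_c)⁴ = (19.0)² × (0.750)⁴ = 114.2.
F_t/F_c = (L_t/L_c)/(d_t/d_c)² = 114.2 / (0.693)² = 237.8.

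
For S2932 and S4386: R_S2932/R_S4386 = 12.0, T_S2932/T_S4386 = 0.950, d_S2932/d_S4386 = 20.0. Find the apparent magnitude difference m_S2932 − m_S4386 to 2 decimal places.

L_S2932/L_S4386 = (12.0)²(0.950)⁴ = 117.3.
F_S2932/F_S4386 = (L_S2932/L_S4386)/(d_S2932/d_S4386)² = 117.3/400.0 = 0.2932.
m_S2932 − m_S4386 = −2.5 log₁₀(0.2932) = 1.33.

1.33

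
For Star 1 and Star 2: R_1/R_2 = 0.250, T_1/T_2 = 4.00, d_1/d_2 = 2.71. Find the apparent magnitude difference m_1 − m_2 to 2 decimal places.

L_1/L_2 = (0.250)²(4.00)⁴ = 16.00.
F_1/F_2 = (L_1/L_2)/(d_1/d_2)² = 16.00/7.344 = 2.179.
m_1 − m_2 = −2.5 log₁₀(2.179) = -0.85.

-0.85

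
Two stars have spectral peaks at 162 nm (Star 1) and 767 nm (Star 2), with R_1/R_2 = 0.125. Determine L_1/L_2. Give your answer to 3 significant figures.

7.85

Wien's law gives T ∝ 1/λ_max, so T_1/T_2 = λ_2/λ_1 = 767/162 = 4.735.
Then L ∝ R²T⁴ gives L_1/L_2 = (0.125)² × (4.735)⁴ = 0.01562 × 502.5 = 7.851.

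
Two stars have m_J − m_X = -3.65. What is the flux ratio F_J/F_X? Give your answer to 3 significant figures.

F_J/F_X = 10^(−(m_J − m_X)/2.5) = 10^(3.65/2.5) = 10^1.460 = 28.84.

28.8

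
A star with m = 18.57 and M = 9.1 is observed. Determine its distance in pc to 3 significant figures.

783 pc

m − M = 5 log₁₀(d/10 pc)
18.57 − (9.1) = 9.47 = 5 log₁₀(d/10)
d = 10 × 10^(9.47/5) = 10 × 10^1.894 = 783.4 pc.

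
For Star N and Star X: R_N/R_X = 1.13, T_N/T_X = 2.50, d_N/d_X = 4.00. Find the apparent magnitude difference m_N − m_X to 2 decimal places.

-1.23

L_N/L_X = (1.13)²(2.50)⁴ = 49.88.
F_N/F_X = (L_N/L_X)/(d_N/d_X)² = 49.88/16.00 = 3.117.
m_N − m_X = −2.5 log₁₀(3.117) = -1.23.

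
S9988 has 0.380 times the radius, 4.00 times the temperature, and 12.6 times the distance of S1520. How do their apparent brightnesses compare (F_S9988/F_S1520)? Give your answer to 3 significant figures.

L_S9988/L_S1520 = (R_S9988/R_S1520)²(T_S9988/T_S1520)⁴ = (0.380)² × (4.00)⁴ = 36.97.
F_S9988/F_S1520 = (L_S9988/L_S1520)/(d_S9988/d_S1520)² = 36.97 / (12.6)² = 0.2328.

0.233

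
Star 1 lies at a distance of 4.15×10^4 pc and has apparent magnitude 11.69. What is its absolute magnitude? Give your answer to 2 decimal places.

-6.40

M = m − 5 log₁₀(d/10 pc) = 11.69 − 5 log₁₀(4.15×10^4/10)
  = 11.69 − 5 × 3.618 = 11.69 − 18.09 = -6.40.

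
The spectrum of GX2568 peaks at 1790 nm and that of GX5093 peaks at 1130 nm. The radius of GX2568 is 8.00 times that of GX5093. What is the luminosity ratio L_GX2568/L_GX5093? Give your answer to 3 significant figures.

10.2

Wien's law gives T ∝ 1/λ_max, so T_GX2568/T_GX5093 = λ_GX5093/λ_GX2568 = 1130/1790 = 0.6313.
Then L ∝ R²T⁴ gives L_GX2568/L_GX5093 = (8.00)² × (0.6313)⁴ = 64.00 × 0.1588 = 10.16.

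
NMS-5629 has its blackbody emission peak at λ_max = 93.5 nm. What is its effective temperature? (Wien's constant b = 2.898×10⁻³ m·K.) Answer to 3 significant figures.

3.10×10^4 K

T = b/λ_max = 2.898×10⁻³ / (93.5×10⁻⁹) = 3.099×10^4 K.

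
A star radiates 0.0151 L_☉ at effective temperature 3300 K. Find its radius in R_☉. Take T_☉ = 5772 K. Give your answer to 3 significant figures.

0.376 R_☉

R/R_☉ = √(L/L_☉) / (T/T_☉)² = √(0.0151) / (0.5717)²
       = 0.1229 / 0.3269 = 0.3759.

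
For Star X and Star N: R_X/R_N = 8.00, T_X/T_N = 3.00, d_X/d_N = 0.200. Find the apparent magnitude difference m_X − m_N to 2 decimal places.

L_X/L_N = (8.00)²(3.00)⁴ = 5184.
F_X/F_N = (L_X/L_N)/(d_X/d_N)² = 5184/0.04000 = 1.296×10^5.
m_X − m_N = −2.5 log₁₀(1.296×10^5) = -12.78.

-12.78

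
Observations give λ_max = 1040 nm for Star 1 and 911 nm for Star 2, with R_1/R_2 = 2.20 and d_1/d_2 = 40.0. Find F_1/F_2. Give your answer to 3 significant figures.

0.00178

Wien's law: T_1/T_2 = λ_2/λ_1 = 911/1040 = 0.8760.
L_1/L_2 = (R_1/R_2)²(T_1/T_2)⁴ = (2.20)²(0.8760)⁴ = 2.850.
F_1/F_2 = (L_1/L_2)/(d_1/d_2)² = 2.850/(40.0)² = 0.001781.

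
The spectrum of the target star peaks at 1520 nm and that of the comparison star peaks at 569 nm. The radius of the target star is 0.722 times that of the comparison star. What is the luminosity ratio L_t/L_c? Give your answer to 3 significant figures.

0.0102

Wien's law gives T ∝ 1/λ_max, so T_t/T_c = λ_c/λ_t = 569/1520 = 0.3743.
Then L ∝ R²T⁴ gives L_t/L_c = (0.722)² × (0.3743)⁴ = 0.5213 × 0.01964 = 0.01024.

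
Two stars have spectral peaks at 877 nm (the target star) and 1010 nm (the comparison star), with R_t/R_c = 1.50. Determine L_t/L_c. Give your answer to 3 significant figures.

Wien's law gives T ∝ 1/λ_max, so T_t/T_c = λ_c/λ_t = 1010/877 = 1.152.
Then L ∝ R²T⁴ gives L_t/L_c = (1.50)² × (1.152)⁴ = 2.250 × 1.759 = 3.958.

3.96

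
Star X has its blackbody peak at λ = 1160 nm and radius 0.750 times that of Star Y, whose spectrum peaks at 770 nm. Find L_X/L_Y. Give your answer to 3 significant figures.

Wien's law gives T ∝ 1/λ_max, so T_X/T_Y = λ_Y/λ_X = 770/1160 = 0.6638.
Then L ∝ R²T⁴ gives L_X/L_Y = (0.750)² × (0.6638)⁴ = 0.5625 × 0.1941 = 0.1092.

0.109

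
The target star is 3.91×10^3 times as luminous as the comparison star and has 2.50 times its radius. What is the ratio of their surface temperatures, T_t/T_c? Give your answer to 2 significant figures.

L ∝ R²T⁴ gives T ∝ (L/R²)^(1/4), so
T_t/T_c = (3.91×10^3 / 2.50²)^(1/4) = (625.6)^(1/4) = 5.001.

5.0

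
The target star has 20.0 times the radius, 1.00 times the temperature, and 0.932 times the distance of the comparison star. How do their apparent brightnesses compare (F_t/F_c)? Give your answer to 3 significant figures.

460

L_t/L_c = (R_t/R_c)²(T_t/T_c)⁴ = (20.0)² × (1.00)⁴ = 400.0.
F_t/F_c = (L_t/L_c)/(d_t/d_c)² = 400.0 / (0.932)² = 460.5.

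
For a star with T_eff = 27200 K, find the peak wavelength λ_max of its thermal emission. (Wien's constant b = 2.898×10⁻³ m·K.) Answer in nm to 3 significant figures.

107 nm

λ_max = b/T = 2.898×10⁻³ / 27200 = 1.07×10^-7 m = 106.5 nm.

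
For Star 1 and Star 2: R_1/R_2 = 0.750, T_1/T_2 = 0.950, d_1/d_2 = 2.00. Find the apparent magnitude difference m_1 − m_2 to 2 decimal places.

L_1/L_2 = (0.750)²(0.950)⁴ = 0.4582.
F_1/F_2 = (L_1/L_2)/(d_1/d_2)² = 0.4582/4.000 = 0.1145.
m_1 − m_2 = −2.5 log₁₀(0.1145) = 2.35.

2.35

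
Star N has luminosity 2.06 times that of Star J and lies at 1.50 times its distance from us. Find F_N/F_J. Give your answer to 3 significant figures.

F = L/(4πd²), so F_N/F_J = (L_N/L_J) / (d_N/d_J)²
= 2.06 / (1.50)² = 2.06 / 2.250 = 0.9156.

0.916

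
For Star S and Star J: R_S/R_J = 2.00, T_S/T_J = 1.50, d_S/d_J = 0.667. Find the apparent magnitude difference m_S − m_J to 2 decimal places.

-4.15

L_S/L_J = (2.00)²(1.50)⁴ = 20.25.
F_S/F_J = (L_S/L_J)/(d_S/d_J)² = 20.25/0.4449 = 45.52.
m_S − m_J = −2.5 log₁₀(45.52) = -4.15.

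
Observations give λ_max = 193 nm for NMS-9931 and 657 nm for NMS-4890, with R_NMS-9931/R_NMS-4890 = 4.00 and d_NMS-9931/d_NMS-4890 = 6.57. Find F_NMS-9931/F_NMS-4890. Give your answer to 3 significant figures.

49.8

Wien's law: T_NMS-9931/T_NMS-4890 = λ_NMS-4890/λ_NMS-9931 = 657/193 = 3.404.
L_NMS-9931/L_NMS-4890 = (R_NMS-9931/R_NMS-4890)²(T_NMS-9931/T_NMS-4890)⁴ = (4.00)²(3.404)⁴ = 2149.
F_NMS-9931/F_NMS-4890 = (L_NMS-9931/L_NMS-4890)/(d_NMS-9931/d_NMS-4890)² = 2149/(6.57)² = 49.78.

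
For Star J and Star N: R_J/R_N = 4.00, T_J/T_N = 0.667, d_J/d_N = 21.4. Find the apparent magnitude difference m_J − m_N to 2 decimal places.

L_J/L_N = (4.00)²(0.667)⁴ = 3.167.
F_J/F_N = (L_J/L_N)/(d_J/d_N)² = 3.167/458.0 = 0.006915.
m_J − m_N = −2.5 log₁₀(0.006915) = 5.40.

5.40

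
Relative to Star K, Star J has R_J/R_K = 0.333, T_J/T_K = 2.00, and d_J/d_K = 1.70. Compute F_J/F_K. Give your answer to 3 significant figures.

L_J/L_K = (R_J/R_K)²(T_J/T_K)⁴ = (0.333)² × (2.00)⁴ = 1.774.
F_J/F_K = (L_J/L_K)/(d_J/d_K)² = 1.774 / (1.70)² = 0.6139.

0.614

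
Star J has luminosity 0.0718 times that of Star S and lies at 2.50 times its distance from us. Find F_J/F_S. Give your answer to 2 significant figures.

F = L/(4πd²), so F_J/F_S = (L_J/L_S) / (d_J/d_S)²
= 0.0718 / (2.50)² = 0.0718 / 6.250 = 0.01149.

0.011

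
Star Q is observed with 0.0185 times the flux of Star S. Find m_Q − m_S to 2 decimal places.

m_Q − m_S = −2.5 log₁₀(F_Q/F_S) = −2.5 log₁₀(0.0185) = −2.5 × (-1.733) = 4.332.

4.33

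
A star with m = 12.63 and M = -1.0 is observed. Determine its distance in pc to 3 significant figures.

5.32×10^3 pc

m − M = 5 log₁₀(d/10 pc)
12.63 − (-1.0) = 13.63 = 5 log₁₀(d/10)
d = 10 × 10^(13.63/5) = 10 × 10^2.726 = 5321 pc.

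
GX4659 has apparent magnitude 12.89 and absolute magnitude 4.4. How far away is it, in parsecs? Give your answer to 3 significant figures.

m − M = 5 log₁₀(d/10 pc)
12.89 − (4.4) = 8.49 = 5 log₁₀(d/10)
d = 10 × 10^(8.49/5) = 10 × 10^1.698 = 498.9 pc.

499 pc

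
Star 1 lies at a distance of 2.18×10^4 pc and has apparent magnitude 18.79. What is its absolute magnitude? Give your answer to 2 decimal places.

M = m − 5 log₁₀(d/10 pc) = 18.79 − 5 log₁₀(2.18×10^4/10)
  = 18.79 − 5 × 3.338 = 18.79 − 16.69 = 2.10.

2.10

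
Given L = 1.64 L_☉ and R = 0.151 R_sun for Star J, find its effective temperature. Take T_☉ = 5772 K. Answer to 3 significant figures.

T/T_☉ = (L/L_☉)^(1/4) / (R/R_☉)^(1/2)
T = 5772 × (1.64)^(1/4) / √(0.151) = 5772 × 1.132 / 0.3886 = 1.681×10^4 K.

1.68×10^4 K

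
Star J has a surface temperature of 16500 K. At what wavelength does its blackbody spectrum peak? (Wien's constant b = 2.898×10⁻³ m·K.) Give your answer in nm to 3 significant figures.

λ_max = b/T = 2.898×10⁻³ / 16500 = 1.76×10^-7 m = 175.6 nm.

176 nm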